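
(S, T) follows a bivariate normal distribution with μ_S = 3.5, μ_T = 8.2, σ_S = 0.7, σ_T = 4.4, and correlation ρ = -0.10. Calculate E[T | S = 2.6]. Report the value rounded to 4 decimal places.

For a bivariate normal, E[T | S=x] = μ_T + ρ·(σ_T/σ_S)·(x − μ_S).
E[T | S=2.6] = 8.2 + (-0.10)·(4.4/0.7)·(2.6 − (3.5)) = 8.2 + (-0.62857)·(-0.9) = 8.7657.

8.7657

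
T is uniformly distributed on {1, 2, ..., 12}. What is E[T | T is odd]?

6

Given T is odd, T is equally likely to be any of {1, 3, 5, 7, 9, 11}.
E[T | T is odd] = (1 + 3 + 5 + 7 + 9 + 11) / 6 = 6.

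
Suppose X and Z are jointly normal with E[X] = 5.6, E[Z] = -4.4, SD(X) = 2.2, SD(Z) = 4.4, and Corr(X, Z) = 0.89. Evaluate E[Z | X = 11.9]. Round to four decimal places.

6.8140

E[Z | X=x] = μ_Z + ρ(σ_Z/σ_X)(x − μ_X) for jointly normal variables.
E[Z | X=11.9] = -4.4 + (0.89)·(4.4/2.2)·(11.9 − (5.6)) = -4.4 + (1.78)·(6.3) = 6.8140.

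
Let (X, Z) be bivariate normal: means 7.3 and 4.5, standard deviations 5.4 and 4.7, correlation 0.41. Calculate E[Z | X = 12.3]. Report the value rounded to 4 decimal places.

The regression of Z on X has slope ρ·σ_Z/σ_X and passes through (μ_X, μ_Z).
E[Z | X=12.3] = 4.5 + (0.41)·(4.7/5.4)·(12.3 − (7.3)) = 4.5 + (0.35685)·(5) = 6.2843.

6.2843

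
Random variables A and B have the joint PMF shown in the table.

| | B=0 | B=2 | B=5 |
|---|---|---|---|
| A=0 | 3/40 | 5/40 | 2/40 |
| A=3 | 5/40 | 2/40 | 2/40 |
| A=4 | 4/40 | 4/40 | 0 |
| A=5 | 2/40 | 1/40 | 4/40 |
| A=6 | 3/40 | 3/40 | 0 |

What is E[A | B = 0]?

P(B = 0) = 17/40.
Σ A·P over the event = 0·(3/40) + 3·(5/40) + 4·(4/40) + 5·(2/40) + 6·(3/40) = 59/40.
E[A | B = 0] = (59/40) / (17/40) = 59/17.

59/17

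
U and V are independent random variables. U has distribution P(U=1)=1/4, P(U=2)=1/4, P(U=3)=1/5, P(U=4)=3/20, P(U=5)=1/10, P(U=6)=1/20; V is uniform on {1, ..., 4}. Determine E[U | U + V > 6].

P(U + V > 6) = 1/4.
Summing U·P(x,y) over outcomes with U + V > 6 gives 9/8.
E[U | U + V > 6] = (9/8) / (1/4) = 9/2.

9/2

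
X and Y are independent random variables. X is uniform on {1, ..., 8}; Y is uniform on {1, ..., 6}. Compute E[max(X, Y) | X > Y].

160/27

P(X > Y) = 9/16.
Summing max(X,Y)·P(x,y) over outcomes with X > Y gives 10/3.
E[max(X, Y) | X > Y] = (10/3) / (9/16) = 160/27.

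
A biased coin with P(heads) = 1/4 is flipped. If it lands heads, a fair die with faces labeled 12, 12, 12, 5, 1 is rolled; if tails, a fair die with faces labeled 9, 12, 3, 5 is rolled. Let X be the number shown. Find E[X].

E[X | heads] = (12+12+12+5+1)/5 = 42/5.
E[X | tails] = (9+12+3+5)/4 = 29/4.
By the law of total expectation,
E[X] = (1/4)·(42/5) + (3/4)·(29/4) = 603/80.

603/80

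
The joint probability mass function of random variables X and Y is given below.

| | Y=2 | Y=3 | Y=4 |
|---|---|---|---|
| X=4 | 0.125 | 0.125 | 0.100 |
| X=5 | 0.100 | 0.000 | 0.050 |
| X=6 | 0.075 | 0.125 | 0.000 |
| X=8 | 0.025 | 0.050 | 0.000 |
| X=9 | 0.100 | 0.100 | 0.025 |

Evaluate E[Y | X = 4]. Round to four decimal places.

2.9286

P(X = 4) = 0.350.
Σ Y·P over the event = 2·(0.125) + 3·(0.125) + 4·(0.100) = 1.025.
E[Y | X = 4] = (1.025) / (0.350) = 2.9286.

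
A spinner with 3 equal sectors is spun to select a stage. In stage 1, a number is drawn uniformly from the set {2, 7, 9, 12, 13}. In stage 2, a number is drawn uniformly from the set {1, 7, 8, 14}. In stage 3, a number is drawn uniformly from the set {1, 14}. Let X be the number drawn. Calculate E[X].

E[X | stage 1] = (2+7+9+12+13)/5 = 43/5.
E[X | stage 2] = (1+7+8+14)/4 = 15/2.
E[X | stage 3] = (1+14)/2 = 15/2.
By the law of total expectation,
E[X] = (1/3)·(43/5) + (1/3)·(15/2) + (1/3)·(15/2) = 118/15.

118/15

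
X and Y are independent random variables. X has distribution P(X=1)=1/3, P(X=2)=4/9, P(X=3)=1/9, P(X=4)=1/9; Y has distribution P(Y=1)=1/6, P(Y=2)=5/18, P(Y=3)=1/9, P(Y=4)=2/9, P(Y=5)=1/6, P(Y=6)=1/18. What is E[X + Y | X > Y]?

22/5

P(X > Y) = 5/27.
Summing (X+Y)·P(x,y) over outcomes with X > Y gives 22/27.
E[X + Y | X > Y] = (22/27) / (5/27) = 22/5.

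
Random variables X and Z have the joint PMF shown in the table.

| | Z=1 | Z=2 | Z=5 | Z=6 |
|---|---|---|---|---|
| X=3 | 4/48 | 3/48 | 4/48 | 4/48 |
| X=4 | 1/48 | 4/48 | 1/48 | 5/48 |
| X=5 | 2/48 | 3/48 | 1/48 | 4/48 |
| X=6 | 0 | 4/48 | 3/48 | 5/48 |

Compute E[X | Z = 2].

P(Z = 2) = 7/24.
Σ X·P over the event = 3·(3/48) + 4·(4/48) + 5·(3/48) + 6·(4/48) = 4/3.
E[X | Z = 2] = (4/3) / (7/24) = 32/7.

32/7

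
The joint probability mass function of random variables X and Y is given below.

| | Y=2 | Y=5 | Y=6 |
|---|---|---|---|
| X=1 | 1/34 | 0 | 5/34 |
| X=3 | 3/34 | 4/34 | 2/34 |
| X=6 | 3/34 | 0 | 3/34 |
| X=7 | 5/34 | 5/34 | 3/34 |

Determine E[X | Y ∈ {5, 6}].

97/22

P(Y ∈ {5, 6}) = 11/17.
Σ X·P over the event = 1·(5/34) + 3·(4/34) + 3·(2/34) + 6·(3/34) + 7·(5/34) + 7·(3/34) = 97/34.
E[X | Y ∈ {5, 6}] = (97/34) / (11/17) = 97/22.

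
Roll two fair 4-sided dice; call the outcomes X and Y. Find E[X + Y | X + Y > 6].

P(X + Y > 6) = 3/16.
Summing (X+Y)·P(x,y) over outcomes with X + Y > 6 gives 11/8.
E[X + Y | X + Y > 6] = (11/8) / (3/16) = 22/3.

22/3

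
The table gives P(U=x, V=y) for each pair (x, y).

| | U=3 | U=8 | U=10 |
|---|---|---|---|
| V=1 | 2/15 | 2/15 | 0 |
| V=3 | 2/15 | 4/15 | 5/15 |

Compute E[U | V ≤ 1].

11/2

P(V ≤ 1) = 4/15.
Σ U·P over the event = 3·(2/15) + 8·(2/15) = 22/15.
E[U | V ≤ 1] = (22/15) / (4/15) = 11/2.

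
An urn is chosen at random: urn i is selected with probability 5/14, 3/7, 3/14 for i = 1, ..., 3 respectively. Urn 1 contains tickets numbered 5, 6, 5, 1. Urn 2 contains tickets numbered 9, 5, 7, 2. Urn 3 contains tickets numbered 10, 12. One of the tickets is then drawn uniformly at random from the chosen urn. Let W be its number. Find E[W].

E[W | urn 1] = (5+6+5+1)/4 = 17/4.
E[W | urn 2] = (9+5+7+2)/4 = 23/4.
E[W | urn 3] = (10+12)/2 = 11.
By the law of total expectation,
E[W] = (5/14)·(17/4) + (3/7)·(23/4) + (3/14)·(11) = 355/56.

355/56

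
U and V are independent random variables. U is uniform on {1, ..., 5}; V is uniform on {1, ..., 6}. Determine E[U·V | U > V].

P(U > V) = 1/3.
Summing UV·P(x,y) over outcomes with U > V gives 17/6.
E[U·V | U > V] = (17/6) / (1/3) = 17/2.

17/2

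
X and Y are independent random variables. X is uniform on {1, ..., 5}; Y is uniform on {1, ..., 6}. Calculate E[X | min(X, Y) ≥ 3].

4

P(min(X, Y) ≥ 3) = 2/5.
Summing X·P(x,y) over outcomes with min(X, Y) ≥ 3 gives 8/5.
E[X | min(X, Y) ≥ 3] = (8/5) / (2/5) = 4.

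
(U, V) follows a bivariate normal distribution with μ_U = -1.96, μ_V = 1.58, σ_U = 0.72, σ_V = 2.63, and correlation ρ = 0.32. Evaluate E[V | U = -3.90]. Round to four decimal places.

For a bivariate normal, E[V | U=x] = μ_V + ρ·(σ_V/σ_U)·(x − μ_U).
E[V | U=-3.90] = 1.58 + (0.32)·(2.63/0.72)·(-3.90 − (-1.96)) = 1.58 + (1.16889)·(-1.94) = -0.6876.

-0.6876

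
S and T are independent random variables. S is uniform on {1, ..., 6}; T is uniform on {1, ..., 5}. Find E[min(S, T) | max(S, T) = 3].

Outcomes with max(S, T) = 3: (1,3), (2,3), (3,1), (3,2), (3,3), each with probability 1/30.
E[min(S, T) | max(S, T) = 3] = (1 + 2 + 1 + 2 + 3) / 5 = 9/5.

9/5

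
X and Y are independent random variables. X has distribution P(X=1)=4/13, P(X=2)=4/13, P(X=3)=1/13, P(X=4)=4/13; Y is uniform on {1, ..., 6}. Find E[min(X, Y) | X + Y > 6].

89/31

P(X + Y > 6) = 31/78.
Summing min(X,Y)·P(x,y) over outcomes with X + Y > 6 gives 89/78.
E[min(X, Y) | X + Y > 6] = (89/78) / (31/78) = 89/31.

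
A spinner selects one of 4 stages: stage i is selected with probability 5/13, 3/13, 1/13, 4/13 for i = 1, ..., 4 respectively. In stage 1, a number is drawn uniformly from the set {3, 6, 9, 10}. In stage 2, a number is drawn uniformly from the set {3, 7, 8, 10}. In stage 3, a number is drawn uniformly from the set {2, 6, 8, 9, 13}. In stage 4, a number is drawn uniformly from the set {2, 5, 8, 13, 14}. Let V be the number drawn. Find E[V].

E[V | stage 1] = (3+6+9+10)/4 = 7.
E[V | stage 2] = (3+7+8+10)/4 = 7.
E[V | stage 3] = (2+6+8+9+13)/5 = 38/5.
E[V | stage 4] = (2+5+8+13+14)/5 = 42/5.
E[V] = (5/13)·(7) + (3/13)·(7) + (1/13)·(38/5) + (4/13)·(42/5) = 486/65.

486/65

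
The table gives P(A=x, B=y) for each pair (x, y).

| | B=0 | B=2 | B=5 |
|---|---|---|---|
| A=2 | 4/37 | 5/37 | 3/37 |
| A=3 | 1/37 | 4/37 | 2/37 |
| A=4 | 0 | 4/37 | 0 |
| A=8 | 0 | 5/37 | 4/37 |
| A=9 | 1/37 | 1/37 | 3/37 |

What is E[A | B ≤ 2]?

107/25

P(B ≤ 2) = 25/37.
Σ A·P over the event = 2·(4/37) + 2·(5/37) + 3·(1/37) + 3·(4/37) + 4·(4/37) + 8·(5/37) + 9·(1/37) + 9·(1/37) = 107/37.
E[A | B ≤ 2] = (107/37) / (25/37) = 107/25.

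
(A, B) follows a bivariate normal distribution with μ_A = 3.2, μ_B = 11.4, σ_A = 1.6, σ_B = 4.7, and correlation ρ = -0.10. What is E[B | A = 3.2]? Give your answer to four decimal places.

11.4000

The regression of B on A has slope ρ·σ_B/σ_A and passes through (μ_A, μ_B).
E[B | A=3.2] = 11.4 + (-0.10)·(4.7/1.6)·(3.2 − (3.2)) = 11.4 + (-0.29375)·(0) = 11.4000.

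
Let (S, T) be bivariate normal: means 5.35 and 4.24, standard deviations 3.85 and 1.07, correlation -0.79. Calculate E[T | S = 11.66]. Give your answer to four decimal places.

The regression of T on S has slope ρ·σ_T/σ_S and passes through (μ_S, μ_T).
E[T | S=11.66] = 4.24 + (-0.79)·(1.07/3.85)·(11.66 − (5.35)) = 4.24 + (-0.21956)·(6.31) = 2.8546.

2.8546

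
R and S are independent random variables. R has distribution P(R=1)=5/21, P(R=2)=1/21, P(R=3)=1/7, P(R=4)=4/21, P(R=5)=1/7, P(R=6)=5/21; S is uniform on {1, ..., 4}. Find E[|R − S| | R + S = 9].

9/4

P(R + S = 9) = 2/21.
Summing |R−S|·P(x,y) over outcomes with R + S = 9 gives 3/14.
E[|R − S| | R + S = 9] = (3/14) / (2/21) = 9/4.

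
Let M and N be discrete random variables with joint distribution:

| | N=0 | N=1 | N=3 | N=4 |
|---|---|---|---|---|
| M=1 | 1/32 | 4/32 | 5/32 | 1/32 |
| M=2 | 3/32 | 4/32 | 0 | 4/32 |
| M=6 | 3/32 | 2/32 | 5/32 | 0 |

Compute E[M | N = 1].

12/5

P(N = 1) = 5/16.
Σ M·P over the event = 1·(4/32) + 2·(4/32) + 6·(2/32) = 3/4.
E[M | N = 1] = (3/4) / (5/16) = 12/5.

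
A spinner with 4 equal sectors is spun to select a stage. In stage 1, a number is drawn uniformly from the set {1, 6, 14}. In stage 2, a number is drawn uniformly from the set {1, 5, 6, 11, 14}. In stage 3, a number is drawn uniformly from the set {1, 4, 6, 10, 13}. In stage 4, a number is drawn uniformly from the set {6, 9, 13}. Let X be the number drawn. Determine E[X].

E[X | stage 1] = (1+6+14)/3 = 7.
E[X | stage 2] = (1+5+6+11+14)/5 = 37/5.
E[X | stage 3] = (1+4+6+10+13)/5 = 34/5.
E[X | stage 4] = (6+9+13)/3 = 28/3.
By the law of total expectation,
E[X] = (1/4)·(7) + (1/4)·(37/5) + (1/4)·(34/5) + (1/4)·(28/3) = 229/30.

229/30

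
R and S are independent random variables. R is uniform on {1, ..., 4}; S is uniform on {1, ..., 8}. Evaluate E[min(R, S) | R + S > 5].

P(R + S > 5) = 11/16.
Summing min(R,S)·P(x,y) over outcomes with R + S > 5 gives 57/32.
E[min(R, S) | R + S > 5] = (57/32) / (11/16) = 57/22.

57/22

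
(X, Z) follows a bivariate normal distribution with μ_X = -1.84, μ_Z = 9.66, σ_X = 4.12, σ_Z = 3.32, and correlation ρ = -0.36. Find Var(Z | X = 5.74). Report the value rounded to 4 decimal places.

9.5939

For a bivariate normal, Var(Z | X=x) = σ_Z²(1 − ρ²).
Var(Z | X=5.74) = (3.32)²·(1 − (-0.36)²) = 11.0224·0.8704 = 9.5939.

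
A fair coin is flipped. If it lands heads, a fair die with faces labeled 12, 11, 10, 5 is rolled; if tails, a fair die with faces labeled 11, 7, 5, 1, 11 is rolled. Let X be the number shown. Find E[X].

33/4

E[X | heads] = (12+11+10+5)/4 = 19/2.
E[X | tails] = (11+7+5+1+11)/5 = 7.
By the law of total expectation,
E[X] = (1/2)·(19/2) + (1/2)·(7) = 33/4.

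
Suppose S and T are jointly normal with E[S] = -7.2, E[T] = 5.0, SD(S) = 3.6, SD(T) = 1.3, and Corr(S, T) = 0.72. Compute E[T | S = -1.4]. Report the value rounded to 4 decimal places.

6.5080

For a bivariate normal, E[T | S=x] = μ_T + ρ·(σ_T/σ_S)·(x − μ_S).
E[T | S=-1.4] = 5.0 + (0.72)·(1.3/3.6)·(-1.4 − (-7.2)) = 5.0 + (0.26)·(5.8) = 6.5080.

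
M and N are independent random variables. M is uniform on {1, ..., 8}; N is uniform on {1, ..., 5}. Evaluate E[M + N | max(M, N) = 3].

P(max(M, N) = 3) = 1/8.
Summing (M+N)·P(x,y) over outcomes with max(M, N) = 3 gives 3/5.
E[M + N | max(M, N) = 3] = (3/5) / (1/8) = 24/5.

24/5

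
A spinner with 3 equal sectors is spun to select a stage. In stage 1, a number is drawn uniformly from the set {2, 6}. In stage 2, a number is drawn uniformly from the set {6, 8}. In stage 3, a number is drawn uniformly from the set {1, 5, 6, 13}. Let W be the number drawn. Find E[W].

23/4

E[W | stage 1] = (2+6)/2 = 4.
E[W | stage 2] = (6+8)/2 = 7.
E[W | stage 3] = (1+5+6+13)/4 = 25/4.
E[W] = (1/3)·(4) + (1/3)·(7) + (1/3)·(25/4) = 23/4.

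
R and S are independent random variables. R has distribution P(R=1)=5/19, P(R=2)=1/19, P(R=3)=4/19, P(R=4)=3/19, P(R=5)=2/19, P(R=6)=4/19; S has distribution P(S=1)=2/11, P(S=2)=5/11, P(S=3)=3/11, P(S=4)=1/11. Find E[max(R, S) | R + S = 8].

162/29

P(R + S = 8) = 29/209.
Summing max(R,S)·P(x,y) over outcomes with R + S = 8 gives 162/209.
E[max(R, S) | R + S = 8] = (162/209) / (29/209) = 162/29.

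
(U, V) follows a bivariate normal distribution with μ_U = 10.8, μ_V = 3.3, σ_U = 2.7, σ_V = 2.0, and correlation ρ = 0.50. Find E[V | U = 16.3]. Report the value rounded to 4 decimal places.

5.3370

E[V | U=x] = μ_V + ρ(σ_V/σ_U)(x − μ_U) for jointly normal variables.
E[V | U=16.3] = 3.3 + (0.50)·(2.0/2.7)·(16.3 − (10.8)) = 3.3 + (0.37037)·(5.5) = 5.3370.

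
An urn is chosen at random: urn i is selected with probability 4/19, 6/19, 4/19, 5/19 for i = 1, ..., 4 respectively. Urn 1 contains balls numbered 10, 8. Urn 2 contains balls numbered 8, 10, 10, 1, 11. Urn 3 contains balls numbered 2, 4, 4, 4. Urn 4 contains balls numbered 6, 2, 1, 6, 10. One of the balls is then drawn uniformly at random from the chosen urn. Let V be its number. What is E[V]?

123/19

E[V | urn 1] = (10+8)/2 = 9.
E[V | urn 2] = (8+10+10+1+11)/5 = 8.
E[V | urn 3] = (2+4+4+4)/4 = 7/2.
E[V | urn 4] = (6+2+1+6+10)/5 = 5.
By the law of total expectation,
E[V] = (4/19)·(9) + (6/19)·(8) + (4/19)·(7/2) + (5/19)·(5) = 123/19.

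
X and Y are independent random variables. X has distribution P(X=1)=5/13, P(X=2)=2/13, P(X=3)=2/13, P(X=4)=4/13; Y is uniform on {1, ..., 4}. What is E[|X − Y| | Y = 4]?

P(Y = 4) = 1/4.
Summing |X−Y|·P(x,y) over outcomes with Y = 4 gives 21/52.
E[|X − Y| | Y = 4] = (21/52) / (1/4) = 21/13.

21/13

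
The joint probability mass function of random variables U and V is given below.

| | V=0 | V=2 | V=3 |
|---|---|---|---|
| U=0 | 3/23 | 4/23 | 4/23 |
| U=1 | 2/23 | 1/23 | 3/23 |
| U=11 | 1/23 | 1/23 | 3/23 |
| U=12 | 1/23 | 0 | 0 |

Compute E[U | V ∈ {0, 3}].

61/17

P(V ∈ {0, 3}) = 17/23.
Σ U·P over the event = 0·(3/23) + 0·(4/23) + 1·(2/23) + 1·(3/23) + 11·(1/23) + 11·(3/23) + 12·(1/23) = 61/23.
E[U | V ∈ {0, 3}] = (61/23) / (17/23) = 61/17.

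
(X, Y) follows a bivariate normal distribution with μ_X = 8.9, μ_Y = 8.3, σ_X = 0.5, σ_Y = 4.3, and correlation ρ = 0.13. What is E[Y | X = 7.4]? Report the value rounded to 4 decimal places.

6.6230

For a bivariate normal, E[Y | X=x] = μ_Y + ρ·(σ_Y/σ_X)·(x − μ_X).
E[Y | X=7.4] = 8.3 + (0.13)·(4.3/0.5)·(7.4 − (8.9)) = 8.3 + (1.118)·(-1.5) = 6.6230.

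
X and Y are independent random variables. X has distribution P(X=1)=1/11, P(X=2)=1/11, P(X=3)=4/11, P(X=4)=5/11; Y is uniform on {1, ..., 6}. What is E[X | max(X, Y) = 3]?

39/14

P(max(X, Y) = 3) = 7/33.
Summing X·P(x,y) over outcomes with max(X, Y) = 3 gives 13/22.
E[X | max(X, Y) = 3] = (13/22) / (7/33) = 39/14.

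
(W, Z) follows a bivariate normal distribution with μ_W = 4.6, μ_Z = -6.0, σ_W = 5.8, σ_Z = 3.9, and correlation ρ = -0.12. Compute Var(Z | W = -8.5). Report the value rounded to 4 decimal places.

The conditional variance in a bivariate normal is σ_Z²(1 − ρ²), independent of x.
Var(Z | W=-8.5) = (3.9)²·(1 − (-0.12)²) = 15.21·0.9856 = 14.9910.

14.9910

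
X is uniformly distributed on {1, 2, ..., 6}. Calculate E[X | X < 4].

Given X < 4, X is equally likely to be any of {1, 2, 3}.
E[X | X < 4] = (1 + 2 + 3) / 3 = 2.

2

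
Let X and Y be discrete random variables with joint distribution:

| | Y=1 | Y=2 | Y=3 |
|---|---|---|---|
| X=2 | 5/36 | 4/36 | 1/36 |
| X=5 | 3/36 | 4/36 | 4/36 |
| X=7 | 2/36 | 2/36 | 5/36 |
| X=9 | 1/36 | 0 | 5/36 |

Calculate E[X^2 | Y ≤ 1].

P(Y ≤ 1) = 11/36.
Σ X^2·P over the event = 4·(5/36) + 25·(3/36) + 49·(2/36) + 81·(1/36) = 137/18.
E[X^2 | Y ≤ 1] = (137/18) / (11/36) = 274/11.

274/11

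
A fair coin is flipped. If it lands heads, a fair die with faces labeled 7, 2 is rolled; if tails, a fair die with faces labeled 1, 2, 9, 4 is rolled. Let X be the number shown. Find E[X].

17/4

E[X | heads] = (7+2)/2 = 9/2.
E[X | tails] = (1+2+9+4)/4 = 4.
E[X] = (1/2)·(9/2) + (1/2)·(4) = 17/4.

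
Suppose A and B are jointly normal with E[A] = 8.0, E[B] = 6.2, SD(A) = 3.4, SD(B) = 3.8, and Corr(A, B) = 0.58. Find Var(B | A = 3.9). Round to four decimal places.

Var(B | A=x) = (1 − ρ²)·σ_B².
Var(B | A=3.9) = (3.8)²·(1 − (0.58)²) = 14.44·0.6636 = 9.5824.

9.5824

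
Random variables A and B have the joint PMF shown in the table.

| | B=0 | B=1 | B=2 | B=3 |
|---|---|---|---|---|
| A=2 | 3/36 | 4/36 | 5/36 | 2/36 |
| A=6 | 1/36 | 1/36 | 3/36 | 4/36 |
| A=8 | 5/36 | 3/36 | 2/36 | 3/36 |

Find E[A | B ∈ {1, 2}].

41/9

P(B ∈ {1, 2}) = 1/2.
Σ A·P over the event = 2·(4/36) + 2·(5/36) + 6·(1/36) + 6·(3/36) + 8·(3/36) + 8·(2/36) = 41/18.
E[A | B ∈ {1, 2}] = (41/18) / (1/2) = 41/9.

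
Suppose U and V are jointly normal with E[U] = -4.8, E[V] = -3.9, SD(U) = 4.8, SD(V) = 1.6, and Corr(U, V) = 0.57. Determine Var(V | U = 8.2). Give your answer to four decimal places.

Var(V | U=x) = (1 − ρ²)·σ_V².
Var(V | U=8.2) = (1.6)²·(1 − (0.57)²) = 2.56·0.6751 = 1.7283.

1.7283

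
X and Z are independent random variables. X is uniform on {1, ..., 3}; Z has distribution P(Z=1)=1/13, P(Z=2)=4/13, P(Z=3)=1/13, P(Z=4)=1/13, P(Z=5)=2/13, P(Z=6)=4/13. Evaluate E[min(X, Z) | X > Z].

5/3

P(X > Z) = 2/13.
Summing min(X,Z)·P(x,y) over outcomes with X > Z gives 10/39.
E[min(X, Z) | X > Z] = (10/39) / (2/13) = 5/3.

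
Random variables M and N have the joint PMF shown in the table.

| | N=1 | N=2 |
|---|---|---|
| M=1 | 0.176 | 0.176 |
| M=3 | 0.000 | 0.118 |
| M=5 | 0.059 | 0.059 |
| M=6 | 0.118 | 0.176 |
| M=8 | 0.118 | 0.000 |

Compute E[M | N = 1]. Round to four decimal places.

4.5074

P(N = 1) = 0.471.
Σ M·P over the event = 1·(0.176) + 5·(0.059) + 6·(0.118) + 8·(0.118) = 2.123.
E[M | N = 1] = (2.123) / (0.471) = 4.5074.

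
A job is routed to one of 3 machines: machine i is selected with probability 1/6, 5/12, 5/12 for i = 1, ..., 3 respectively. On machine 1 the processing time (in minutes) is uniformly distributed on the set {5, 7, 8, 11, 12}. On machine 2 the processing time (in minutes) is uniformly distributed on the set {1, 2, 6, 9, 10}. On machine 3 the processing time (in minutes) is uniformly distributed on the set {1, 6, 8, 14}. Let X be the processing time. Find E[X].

E[X | machine 1] = (5+7+8+11+12)/5 = 43/5.
E[X | machine 2] = (1+2+6+9+10)/5 = 28/5.
E[X | machine 3] = (1+6+8+14)/4 = 29/4.
E[X] = (1/6)·(43/5) + (5/12)·(28/5) + (5/12)·(29/4) = 543/80.

543/80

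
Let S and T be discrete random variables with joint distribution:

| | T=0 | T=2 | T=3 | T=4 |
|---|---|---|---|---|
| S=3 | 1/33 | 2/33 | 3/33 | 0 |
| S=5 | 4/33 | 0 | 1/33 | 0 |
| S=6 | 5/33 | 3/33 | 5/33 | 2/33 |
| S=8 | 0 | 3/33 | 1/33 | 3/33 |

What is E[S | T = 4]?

P(T = 4) = 5/33.
Summing S·P(S=x,T=y) over the conditioning event gives 12/11.
E[S | T = 4] = (12/11) / (5/33) = 36/5.

36/5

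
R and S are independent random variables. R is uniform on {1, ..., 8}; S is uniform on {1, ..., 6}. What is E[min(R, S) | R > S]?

77/27

P(R > S) = 9/16.
Summing min(R,S)·P(x,y) over outcomes with R > S gives 77/48.
E[min(R, S) | R > S] = (77/48) / (9/16) = 77/27.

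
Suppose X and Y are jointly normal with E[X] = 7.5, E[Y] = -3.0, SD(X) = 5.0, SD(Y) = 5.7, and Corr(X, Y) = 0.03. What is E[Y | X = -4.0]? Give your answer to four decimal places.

-3.3933

For a bivariate normal, E[Y | X=x] = μ_Y + ρ·(σ_Y/σ_X)·(x − μ_X).
E[Y | X=-4.0] = -3.0 + (0.03)·(5.7/5.0)·(-4.0 − (7.5)) = -3.0 + (0.0342)·(-11.5) = -3.3933.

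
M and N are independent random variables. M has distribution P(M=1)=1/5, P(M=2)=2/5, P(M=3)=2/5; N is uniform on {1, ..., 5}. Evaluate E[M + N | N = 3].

P(N = 3) = 1/5.
Summing (M+N)·P(x,y) over outcomes with N = 3 gives 26/25.
E[M + N | N = 3] = (26/25) / (1/5) = 26/5.

26/5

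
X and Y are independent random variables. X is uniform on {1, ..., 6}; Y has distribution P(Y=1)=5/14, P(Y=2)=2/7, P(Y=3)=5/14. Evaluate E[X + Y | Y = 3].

P(Y = 3) = 5/14.
Summing (X+Y)·P(x,y) over outcomes with Y = 3 gives 65/28.
E[X + Y | Y = 3] = (65/28) / (5/14) = 13/2.

13/2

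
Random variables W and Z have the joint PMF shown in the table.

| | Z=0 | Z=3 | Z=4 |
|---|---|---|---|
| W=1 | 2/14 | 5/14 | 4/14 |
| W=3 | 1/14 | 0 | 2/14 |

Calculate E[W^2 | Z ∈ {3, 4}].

P(Z ∈ {3, 4}) = 11/14.
Σ W^2·P over the event = 1·(5/14) + 1·(4/14) + 9·(2/14) = 27/14.
E[W^2 | Z ∈ {3, 4}] = (27/14) / (11/14) = 27/11.

27/11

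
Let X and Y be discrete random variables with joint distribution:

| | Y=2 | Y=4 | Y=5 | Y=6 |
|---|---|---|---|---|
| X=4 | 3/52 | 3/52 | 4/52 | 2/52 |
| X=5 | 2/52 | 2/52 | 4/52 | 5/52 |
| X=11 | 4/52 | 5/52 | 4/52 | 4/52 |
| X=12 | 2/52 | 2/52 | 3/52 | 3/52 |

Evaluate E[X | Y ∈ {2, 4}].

191/23

P(Y ∈ {2, 4}) = 23/52.
Σ X·P over the event = 4·(3/52) + 4·(3/52) + 5·(2/52) + 5·(2/52) + 11·(4/52) + 11·(5/52) + 12·(2/52) + 12·(2/52) = 191/52.
E[X | Y ∈ {2, 4}] = (191/52) / (23/52) = 191/23.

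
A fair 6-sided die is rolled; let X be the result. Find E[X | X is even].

4

Given X is even, X is equally likely to be any of {2, 4, 6}.
E[X | X is even] = (2 + 4 + 6) / 3 = 4.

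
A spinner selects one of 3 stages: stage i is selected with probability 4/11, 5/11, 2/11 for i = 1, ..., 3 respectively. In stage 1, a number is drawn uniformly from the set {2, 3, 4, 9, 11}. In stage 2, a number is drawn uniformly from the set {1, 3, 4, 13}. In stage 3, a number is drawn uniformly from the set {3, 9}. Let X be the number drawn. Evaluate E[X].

E[X | stage 1] = (2+3+4+9+11)/5 = 29/5.
E[X | stage 2] = (1+3+4+13)/4 = 21/4.
E[X | stage 3] = (3+9)/2 = 6.
E[X] = (4/11)·(29/5) + (5/11)·(21/4) + (2/11)·(6) = 1229/220.

1229/220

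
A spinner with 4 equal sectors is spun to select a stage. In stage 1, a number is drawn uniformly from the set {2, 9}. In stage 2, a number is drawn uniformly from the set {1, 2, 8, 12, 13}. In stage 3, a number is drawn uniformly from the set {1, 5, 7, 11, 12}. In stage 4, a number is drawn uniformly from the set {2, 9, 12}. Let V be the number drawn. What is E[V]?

827/120

E[V | stage 1] = (2+9)/2 = 11/2.
E[V | stage 2] = (1+2+8+12+13)/5 = 36/5.
E[V | stage 3] = (1+5+7+11+12)/5 = 36/5.
E[V | stage 4] = (2+9+12)/3 = 23/3.
By the law of total expectation,
E[V] = (1/4)·(11/2) + (1/4)·(36/5) + (1/4)·(36/5) + (1/4)·(23/3) = 827/120.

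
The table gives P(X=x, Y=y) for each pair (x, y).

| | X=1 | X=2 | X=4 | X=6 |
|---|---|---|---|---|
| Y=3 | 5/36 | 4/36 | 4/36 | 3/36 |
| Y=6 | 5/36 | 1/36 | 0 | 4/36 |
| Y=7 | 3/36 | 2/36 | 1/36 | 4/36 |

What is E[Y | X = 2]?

32/7

P(X = 2) = 7/36.
Σ Y·P over the event = 3·(4/36) + 6·(1/36) + 7·(2/36) = 8/9.
E[Y | X = 2] = (8/9) / (7/36) = 32/7.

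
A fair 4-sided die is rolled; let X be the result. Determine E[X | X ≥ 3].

7/2

Given X ≥ 3, X is equally likely to be any of {3, 4}.
E[X | X ≥ 3] = (3 + 4) / 2 = 7/2.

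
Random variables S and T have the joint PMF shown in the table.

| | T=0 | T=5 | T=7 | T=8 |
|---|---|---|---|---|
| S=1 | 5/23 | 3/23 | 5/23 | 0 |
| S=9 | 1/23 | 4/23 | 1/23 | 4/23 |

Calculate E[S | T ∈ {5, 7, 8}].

P(T ∈ {5, 7, 8}) = 17/23.
Σ S·P over the event = 1·(3/23) + 1·(5/23) + 9·(4/23) + 9·(1/23) + 9·(4/23) = 89/23.
E[S | T ∈ {5, 7, 8}] = (89/23) / (17/23) = 89/17.

89/17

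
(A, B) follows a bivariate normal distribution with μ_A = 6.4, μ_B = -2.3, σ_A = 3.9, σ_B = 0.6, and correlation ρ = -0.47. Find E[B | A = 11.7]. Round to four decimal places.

E[B | A=x] = μ_B + ρ(σ_B/σ_A)(x − μ_A) for jointly normal variables.
E[B | A=11.7] = -2.3 + (-0.47)·(0.6/3.9)·(11.7 − (6.4)) = -2.3 + (-0.072308)·(5.3) = -2.6832.

-2.6832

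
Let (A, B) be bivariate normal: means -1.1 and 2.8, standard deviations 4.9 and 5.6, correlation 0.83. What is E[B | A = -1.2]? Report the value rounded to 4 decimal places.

E[B | A=x] = μ_B + ρ(σ_B/σ_A)(x − μ_A) for jointly normal variables.
E[B | A=-1.2] = 2.8 + (0.83)·(5.6/4.9)·(-1.2 − (-1.1)) = 2.8 + (0.94857)·(-0.1) = 2.7051.

2.7051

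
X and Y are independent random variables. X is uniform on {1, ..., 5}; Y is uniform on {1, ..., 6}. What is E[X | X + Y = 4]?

Outcomes with X + Y = 4: (1,3), (2,2), (3,1), each with probability 1/30.
E[X | X + Y = 4] = (1 + 2 + 3) / 3 = 2.

2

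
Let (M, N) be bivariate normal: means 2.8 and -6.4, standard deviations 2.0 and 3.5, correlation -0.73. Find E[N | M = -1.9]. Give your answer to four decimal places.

-0.3958

E[N | M=x] = μ_N + ρ(σ_N/σ_M)(x − μ_M) for jointly normal variables.
E[N | M=-1.9] = -6.4 + (-0.73)·(3.5/2.0)·(-1.9 − (2.8)) = -6.4 + (-1.2775)·(-4.7) = -0.3958.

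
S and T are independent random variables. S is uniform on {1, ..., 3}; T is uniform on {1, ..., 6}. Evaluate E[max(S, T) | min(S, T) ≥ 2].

Outcomes with min(S, T) ≥ 2: (2,2), (2,3), (2,4), (2,5), (2,6), (3,2), (3,3), (3,4), (3,5), (3,6), each with probability 1/18.
E[max(S, T) | min(S, T) ≥ 2] = (2 + 3 + 4 + 5 + 6 + 3 + 3 + 4 + 5 + 6) / 10 = 41/10.

41/10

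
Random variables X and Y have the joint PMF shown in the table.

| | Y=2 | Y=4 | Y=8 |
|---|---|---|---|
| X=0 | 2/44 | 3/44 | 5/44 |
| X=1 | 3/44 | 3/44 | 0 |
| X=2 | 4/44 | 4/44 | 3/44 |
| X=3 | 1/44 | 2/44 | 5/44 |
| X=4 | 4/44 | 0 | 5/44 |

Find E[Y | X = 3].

P(X = 3) = 2/11.
Σ Y·P over the event = 2·(1/44) + 4·(2/44) + 8·(5/44) = 25/22.
E[Y | X = 3] = (25/22) / (2/11) = 25/4.

25/4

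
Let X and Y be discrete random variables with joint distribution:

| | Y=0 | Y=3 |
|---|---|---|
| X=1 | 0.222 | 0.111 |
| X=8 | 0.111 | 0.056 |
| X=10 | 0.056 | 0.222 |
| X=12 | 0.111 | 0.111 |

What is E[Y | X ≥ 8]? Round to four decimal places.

1.7496

P(X ≥ 8) = 0.667.
Σ Y·P over the event = 0·(0.111) + 3·(0.056) + 0·(0.056) + 3·(0.222) + 0·(0.111) + 3·(0.111) = 1.167.
E[Y | X ≥ 8] = (1.167) / (0.667) = 1.7496.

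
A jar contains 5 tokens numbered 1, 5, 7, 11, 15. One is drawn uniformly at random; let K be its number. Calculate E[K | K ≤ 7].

13/3

P(K ≤ 7) = 3/5.
Σ over the event: 1·1/5 + 5·1/5 + 7·1/5 = 13/5.
E[K | K ≤ 7] = (13/5) / (3/5) = 13/3.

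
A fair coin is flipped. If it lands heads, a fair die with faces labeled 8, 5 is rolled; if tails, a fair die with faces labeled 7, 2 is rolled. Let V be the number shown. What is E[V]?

11/2

E[V | heads] = (8+5)/2 = 13/2.
E[V | tails] = (7+2)/2 = 9/2.
E[V] = (1/2)·(13/2) + (1/2)·(9/2) = 11/2.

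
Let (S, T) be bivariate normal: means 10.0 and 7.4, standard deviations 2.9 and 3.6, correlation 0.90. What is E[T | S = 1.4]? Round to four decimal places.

The regression of T on S has slope ρ·σ_T/σ_S and passes through (μ_S, μ_T).
E[T | S=1.4] = 7.4 + (0.90)·(3.6/2.9)·(1.4 − (10.0)) = 7.4 + (1.11724)·(-8.6) = -2.2083.

-2.2083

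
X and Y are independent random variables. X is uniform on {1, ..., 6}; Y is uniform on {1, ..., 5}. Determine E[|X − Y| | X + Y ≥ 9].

4/3

P(X + Y ≥ 9) = 1/5.
Summing |X−Y|·P(x,y) over outcomes with X + Y ≥ 9 gives 4/15.
E[|X − Y| | X + Y ≥ 9] = (4/15) / (1/5) = 4/3.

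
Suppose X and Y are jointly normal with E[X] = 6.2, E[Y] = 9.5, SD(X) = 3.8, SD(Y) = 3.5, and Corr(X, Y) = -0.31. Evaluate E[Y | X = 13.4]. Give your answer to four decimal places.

For a bivariate normal, E[Y | X=x] = μ_Y + ρ·(σ_Y/σ_X)·(x − μ_X).
E[Y | X=13.4] = 9.5 + (-0.31)·(3.5/3.8)·(13.4 − (6.2)) = 9.5 + (-0.28553)·(7.2) = 7.4442.

7.4442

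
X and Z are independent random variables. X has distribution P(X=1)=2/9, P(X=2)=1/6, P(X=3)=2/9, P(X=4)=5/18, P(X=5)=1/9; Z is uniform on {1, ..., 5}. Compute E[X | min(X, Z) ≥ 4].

30/7

P(min(X, Z) ≥ 4) = 7/45.
Summing X·P(x,y) over outcomes with min(X, Z) ≥ 4 gives 2/3.
E[X | min(X, Z) ≥ 4] = (2/3) / (7/45) = 30/7.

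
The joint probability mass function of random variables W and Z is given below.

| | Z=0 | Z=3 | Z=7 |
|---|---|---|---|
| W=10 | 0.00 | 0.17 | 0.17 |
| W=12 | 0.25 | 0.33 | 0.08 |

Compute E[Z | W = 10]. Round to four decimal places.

P(W = 10) = 0.34.
Σ Z·P over the event = 3·(0.17) + 7·(0.17) = 1.70.
E[Z | W = 10] = (1.70) / (0.34) = 5.0000.

5.0000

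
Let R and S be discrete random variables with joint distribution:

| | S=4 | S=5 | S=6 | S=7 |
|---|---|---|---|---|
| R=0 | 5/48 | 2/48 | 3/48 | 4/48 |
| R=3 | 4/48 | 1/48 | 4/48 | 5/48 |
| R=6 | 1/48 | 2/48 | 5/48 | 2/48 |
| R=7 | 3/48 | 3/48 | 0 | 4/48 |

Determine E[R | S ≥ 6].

97/27

P(S ≥ 6) = 9/16.
Σ R·P over the event = 0·(3/48) + 0·(4/48) + 3·(4/48) + 3·(5/48) + 6·(5/48) + 6·(2/48) + 7·(4/48) = 97/48.
E[R | S ≥ 6] = (97/48) / (9/16) = 97/27.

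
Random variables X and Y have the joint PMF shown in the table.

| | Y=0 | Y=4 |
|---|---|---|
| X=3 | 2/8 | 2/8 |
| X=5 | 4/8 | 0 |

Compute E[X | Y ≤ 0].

13/3

P(Y ≤ 0) = 3/4.
Σ X·P over the event = 3·(2/8) + 5·(4/8) = 13/4.
E[X | Y ≤ 0] = (13/4) / (3/4) = 13/3.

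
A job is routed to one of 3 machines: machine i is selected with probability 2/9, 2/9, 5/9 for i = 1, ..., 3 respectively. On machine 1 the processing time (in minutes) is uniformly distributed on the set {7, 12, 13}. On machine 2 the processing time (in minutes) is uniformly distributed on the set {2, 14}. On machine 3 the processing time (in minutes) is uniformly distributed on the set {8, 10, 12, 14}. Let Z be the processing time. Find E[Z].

277/27

E[Z | machine 1] = (7+12+13)/3 = 32/3.
E[Z | machine 2] = (2+14)/2 = 8.
E[Z | machine 3] = (8+10+12+14)/4 = 11.
By the law of total expectation,
E[Z] = (2/9)·(32/3) + (2/9)·(8) + (5/9)·(11) = 277/27.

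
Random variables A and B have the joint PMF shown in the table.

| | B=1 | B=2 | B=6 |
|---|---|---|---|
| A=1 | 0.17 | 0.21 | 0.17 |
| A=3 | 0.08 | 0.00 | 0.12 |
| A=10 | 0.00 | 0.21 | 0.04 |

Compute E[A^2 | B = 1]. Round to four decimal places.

P(B = 1) = 0.25.
Σ A^2·P over the event = 1·(0.17) + 9·(0.08) = 0.89.
E[A^2 | B = 1] = (0.89) / (0.25) = 3.5600.

3.5600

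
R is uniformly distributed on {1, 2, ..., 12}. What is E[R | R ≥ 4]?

8

Given R ≥ 4, R is equally likely to be any of {4, 5, 6, 7, 8, 9, 10, 11, 12}.
E[R | R ≥ 4] = (4 + 5 + 6 + 7 + 8 + 9 + 10 + 11 + 12) / 9 = 8.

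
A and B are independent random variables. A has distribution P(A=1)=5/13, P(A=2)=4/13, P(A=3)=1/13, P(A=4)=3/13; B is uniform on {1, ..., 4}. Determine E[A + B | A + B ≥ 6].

P(A + B ≥ 6) = 15/52.
Summing (A+B)·P(x,y) over outcomes with A + B ≥ 6 gives 25/13.
E[A + B | A + B ≥ 6] = (25/13) / (15/52) = 20/3.

20/3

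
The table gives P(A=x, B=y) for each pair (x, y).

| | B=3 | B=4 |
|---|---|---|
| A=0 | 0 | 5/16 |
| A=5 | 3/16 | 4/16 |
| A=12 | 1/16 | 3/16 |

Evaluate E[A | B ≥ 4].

P(B ≥ 4) = 3/4.
Summing A·P(A=x,B=y) over the conditioning event gives 7/2.
E[A | B ≥ 4] = (7/2) / (3/4) = 14/3.

14/3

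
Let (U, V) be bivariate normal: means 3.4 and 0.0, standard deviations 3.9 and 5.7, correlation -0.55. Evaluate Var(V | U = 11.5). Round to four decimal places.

22.6618

For a bivariate normal, Var(V | U=x) = σ_V²(1 − ρ²).
Var(V | U=11.5) = (5.7)²·(1 − (-0.55)²) = 32.49·0.6975 = 22.6618.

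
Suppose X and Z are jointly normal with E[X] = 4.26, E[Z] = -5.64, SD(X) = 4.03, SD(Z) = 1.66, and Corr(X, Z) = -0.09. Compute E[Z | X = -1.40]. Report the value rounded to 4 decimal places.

E[Z | X=x] = μ_Z + ρ(σ_Z/σ_X)(x − μ_X) for jointly normal variables.
E[Z | X=-1.40] = -5.64 + (-0.09)·(1.66/4.03)·(-1.40 − (4.26)) = -5.64 + (-0.037072)·(-5.66) = -5.4302.

-5.4302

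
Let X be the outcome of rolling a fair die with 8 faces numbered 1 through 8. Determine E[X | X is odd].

Given X is odd, X is equally likely to be any of {1, 3, 5, 7}.
E[X | X is odd] = (1 + 3 + 5 + 7) / 4 = 4.

4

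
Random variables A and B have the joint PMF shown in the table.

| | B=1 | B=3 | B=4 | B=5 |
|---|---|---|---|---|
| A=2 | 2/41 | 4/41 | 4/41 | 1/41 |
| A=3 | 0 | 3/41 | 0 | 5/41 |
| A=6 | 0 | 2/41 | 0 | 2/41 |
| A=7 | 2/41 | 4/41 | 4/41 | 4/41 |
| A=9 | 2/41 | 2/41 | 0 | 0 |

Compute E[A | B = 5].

P(B = 5) = 12/41.
Σ A·P over the event = 2·(1/41) + 3·(5/41) + 6·(2/41) + 7·(4/41) = 57/41.
E[A | B = 5] = (57/41) / (12/41) = 19/4.

19/4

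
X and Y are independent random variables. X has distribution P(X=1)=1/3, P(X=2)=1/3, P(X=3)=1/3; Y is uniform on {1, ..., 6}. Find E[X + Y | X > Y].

4

P(X > Y) = 1/6.
Summing (X+Y)·P(x,y) over outcomes with X > Y gives 2/3.
E[X + Y | X > Y] = (2/3) / (1/6) = 4.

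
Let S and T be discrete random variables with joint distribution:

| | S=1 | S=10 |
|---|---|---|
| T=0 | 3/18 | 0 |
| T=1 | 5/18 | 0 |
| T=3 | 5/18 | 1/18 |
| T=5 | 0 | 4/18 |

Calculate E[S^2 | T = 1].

P(T = 1) = 5/18.
Σ S^2·P over the event = 1·(5/18) = 5/18.
E[S^2 | T = 1] = (5/18) / (5/18) = 1.

1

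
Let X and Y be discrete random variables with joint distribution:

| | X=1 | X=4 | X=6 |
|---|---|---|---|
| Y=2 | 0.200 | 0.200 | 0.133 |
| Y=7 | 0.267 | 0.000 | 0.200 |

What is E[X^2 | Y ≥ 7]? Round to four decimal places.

15.9893

P(Y ≥ 7) = 0.467.
Σ X^2·P over the event = 1·(0.267) + 36·(0.200) = 7.467.
E[X^2 | Y ≥ 7] = (7.467) / (0.467) = 15.9893.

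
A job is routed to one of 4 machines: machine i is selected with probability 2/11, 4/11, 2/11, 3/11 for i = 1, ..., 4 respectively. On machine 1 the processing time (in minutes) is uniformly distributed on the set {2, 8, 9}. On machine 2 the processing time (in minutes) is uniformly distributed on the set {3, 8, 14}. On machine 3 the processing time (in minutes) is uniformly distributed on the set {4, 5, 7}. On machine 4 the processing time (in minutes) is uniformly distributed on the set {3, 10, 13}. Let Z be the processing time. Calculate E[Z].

E[Z | machine 1] = (2+8+9)/3 = 19/3.
E[Z | machine 2] = (3+8+14)/3 = 25/3.
E[Z | machine 3] = (4+5+7)/3 = 16/3.
E[Z | machine 4] = (3+10+13)/3 = 26/3.
By the law of total expectation,
E[Z] = (2/11)·(19/3) + (4/11)·(25/3) + (2/11)·(16/3) + (3/11)·(26/3) = 248/33.

248/33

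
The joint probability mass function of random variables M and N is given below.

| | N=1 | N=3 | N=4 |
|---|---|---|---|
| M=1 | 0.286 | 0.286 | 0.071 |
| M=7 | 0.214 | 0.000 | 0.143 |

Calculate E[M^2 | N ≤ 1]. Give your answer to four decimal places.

P(N ≤ 1) = 0.500.
Summing M^2·P(M=x,N=y) over the conditioning event gives 10.772.
E[M^2 | N ≤ 1] = (10.772) / (0.500) = 21.5440.

21.5440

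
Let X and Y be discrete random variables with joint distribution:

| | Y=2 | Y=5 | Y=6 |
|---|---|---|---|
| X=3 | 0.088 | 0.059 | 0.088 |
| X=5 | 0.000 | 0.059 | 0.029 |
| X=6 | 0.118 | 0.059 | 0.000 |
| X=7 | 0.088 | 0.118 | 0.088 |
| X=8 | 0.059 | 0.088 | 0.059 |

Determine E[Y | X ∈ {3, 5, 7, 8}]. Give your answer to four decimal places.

P(X ∈ {3, 5, 7, 8}) = 0.823.
Summing Y·P(X=x,Y=y) over the conditioning event gives 3.674.
E[Y | X ∈ {3, 5, 7, 8}] = (3.674) / (0.823) = 4.4642.

4.4642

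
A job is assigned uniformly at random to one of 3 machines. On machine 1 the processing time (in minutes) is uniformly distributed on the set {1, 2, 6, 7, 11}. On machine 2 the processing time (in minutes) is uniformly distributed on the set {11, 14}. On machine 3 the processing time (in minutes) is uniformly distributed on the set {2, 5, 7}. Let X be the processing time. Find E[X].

E[X | machine 1] = (1+2+6+7+11)/5 = 27/5.
E[X | machine 2] = (11+14)/2 = 25/2.
E[X | machine 3] = (2+5+7)/3 = 14/3.
By the law of total expectation,
E[X] = (1/3)·(27/5) + (1/3)·(25/2) + (1/3)·(14/3) = 677/90.

677/90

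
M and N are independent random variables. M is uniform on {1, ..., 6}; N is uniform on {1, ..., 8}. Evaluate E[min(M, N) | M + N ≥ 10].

67/15

P(M + N ≥ 10) = 5/16.
Summing min(M,N)·P(x,y) over outcomes with M + N ≥ 10 gives 67/48.
E[min(M, N) | M + N ≥ 10] = (67/48) / (5/16) = 67/15.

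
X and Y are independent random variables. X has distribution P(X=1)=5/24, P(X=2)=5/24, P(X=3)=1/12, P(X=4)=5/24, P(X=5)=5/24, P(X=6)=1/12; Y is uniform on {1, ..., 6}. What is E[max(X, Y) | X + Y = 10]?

67/12

P(X + Y = 10) = 1/12.
Summing max(X,Y)·P(x,y) over outcomes with X + Y = 10 gives 67/144.
E[max(X, Y) | X + Y = 10] = (67/144) / (1/12) = 67/12.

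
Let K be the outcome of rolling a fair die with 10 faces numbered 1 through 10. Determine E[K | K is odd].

5

Given K is odd, K is equally likely to be any of {1, 3, 5, 7, 9}.
E[K | K is odd] = (1 + 3 + 5 + 7 + 9) / 5 = 5.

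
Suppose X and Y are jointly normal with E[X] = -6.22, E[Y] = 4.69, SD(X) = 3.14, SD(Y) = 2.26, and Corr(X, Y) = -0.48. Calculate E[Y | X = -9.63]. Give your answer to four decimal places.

5.8681

For a bivariate normal, E[Y | X=x] = μ_Y + ρ·(σ_Y/σ_X)·(x − μ_X).
E[Y | X=-9.63] = 4.69 + (-0.48)·(2.26/3.14)·(-9.63 − (-6.22)) = 4.69 + (-0.34548)·(-3.41) = 5.8681.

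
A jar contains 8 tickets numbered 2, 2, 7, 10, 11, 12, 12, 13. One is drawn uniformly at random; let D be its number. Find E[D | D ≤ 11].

32/5

P(D ≤ 11) = 5/8.
Σ over the event: 2·1/4 + 7·1/8 + 10·1/8 + 11·1/8 = 4.
E[D | D ≤ 11] = (4) / (5/8) = 32/5.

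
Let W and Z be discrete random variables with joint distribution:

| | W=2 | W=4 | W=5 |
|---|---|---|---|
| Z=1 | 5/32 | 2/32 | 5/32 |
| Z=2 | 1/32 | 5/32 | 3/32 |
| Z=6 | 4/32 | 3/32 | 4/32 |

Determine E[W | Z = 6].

40/11

P(Z = 6) = 11/32.
Summing W·P(W=x,Z=y) over the conditioning event gives 5/4.
E[W | Z = 6] = (5/4) / (11/32) = 40/11.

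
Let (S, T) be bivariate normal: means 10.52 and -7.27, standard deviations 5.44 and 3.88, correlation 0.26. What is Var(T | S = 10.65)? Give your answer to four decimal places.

14.0367

The conditional variance in a bivariate normal is σ_T²(1 − ρ²), independent of x.
Var(T | S=10.65) = (3.88)²·(1 − (0.26)²) = 15.0544·0.9324 = 14.0367.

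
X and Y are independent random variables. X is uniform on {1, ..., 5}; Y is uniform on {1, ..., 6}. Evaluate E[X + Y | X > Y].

P(X > Y) = 1/3.
Summing (X+Y)·P(x,y) over outcomes with X > Y gives 2.
E[X + Y | X > Y] = (2) / (1/3) = 6.

6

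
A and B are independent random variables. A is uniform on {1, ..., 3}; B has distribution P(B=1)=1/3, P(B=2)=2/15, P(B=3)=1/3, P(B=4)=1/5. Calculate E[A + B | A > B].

P(A > B) = 4/15.
Summing (A+B)·P(x,y) over outcomes with A > B gives 1.
E[A + B | A > B] = (1) / (4/15) = 15/4.

15/4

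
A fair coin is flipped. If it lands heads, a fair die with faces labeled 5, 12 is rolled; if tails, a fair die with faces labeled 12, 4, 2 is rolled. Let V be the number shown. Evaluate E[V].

E[V | heads] = (5+12)/2 = 17/2.
E[V | tails] = (12+4+2)/3 = 6.
By the law of total expectation,
E[V] = (1/2)·(17/2) + (1/2)·(6) = 29/4.

29/4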